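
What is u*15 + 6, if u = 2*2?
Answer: 66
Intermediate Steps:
u = 4
u*15 + 6 = 4*15 + 6 = 60 + 6 = 66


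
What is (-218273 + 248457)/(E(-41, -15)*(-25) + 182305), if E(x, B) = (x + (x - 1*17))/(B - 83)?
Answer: 2958032/17863415 ≈ 0.16559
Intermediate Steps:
E(x, B) = (-17 + 2*x)/(-83 + B) (E(x, B) = (x + (x - 17))/(-83 + B) = (x + (-17 + x))/(-83 + B) = (-17 + 2*x)/(-83 + B))
(-218273 + 248457)/(E(-41, -15)*(-25) + 182305) = (-218273 + 248457)/(((-17 + 2*(-41))/(-83 - 15))*(-25) + 182305) = 30184/(((-17 - 82)/(-98))*(-25) + 182305) = 30184/(-1/98*(-99)*(-25) + 182305) = 30184/((99/98)*(-25) + 182305) = 30184/(-2475/98 + 182305) = 30184/(17863415/98) = 30184*(98/17863415) = 2958032/17863415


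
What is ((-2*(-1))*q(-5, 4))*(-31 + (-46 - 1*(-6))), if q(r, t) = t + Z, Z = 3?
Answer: -994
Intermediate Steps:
q(r, t) = 3 + t (q(r, t) = t + 3 = 3 + t)
((-2*(-1))*q(-5, 4))*(-31 + (-46 - 1*(-6))) = ((-2*(-1))*(3 + 4))*(-31 + (-46 - 1*(-6))) = (2*7)*(-31 + (-46 + 6)) = 14*(-31 - 40) = 14*(-71) = -994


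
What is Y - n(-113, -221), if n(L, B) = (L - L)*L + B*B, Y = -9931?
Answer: -58772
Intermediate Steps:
n(L, B) = B**2 (n(L, B) = 0*L + B**2 = 0 + B**2 = B**2)
Y - n(-113, -221) = -9931 - 1*(-221)**2 = -9931 - 1*48841 = -9931 - 48841 = -58772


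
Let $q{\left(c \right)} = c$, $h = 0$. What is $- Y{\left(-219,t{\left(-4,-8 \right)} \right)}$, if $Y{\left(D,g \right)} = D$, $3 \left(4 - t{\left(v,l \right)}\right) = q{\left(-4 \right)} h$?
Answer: $219$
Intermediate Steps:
$t{\left(v,l \right)} = 4$ ($t{\left(v,l \right)} = 4 - \frac{\left(-4\right) 0}{3} = 4 - 0 = 4 + 0 = 4$)
$- Y{\left(-219,t{\left(-4,-8 \right)} \right)} = \left(-1\right) \left(-219\right) = 219$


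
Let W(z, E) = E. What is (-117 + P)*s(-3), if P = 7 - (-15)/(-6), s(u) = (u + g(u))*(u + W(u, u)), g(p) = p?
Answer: -4050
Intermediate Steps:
s(u) = 4*u² (s(u) = (u + u)*(u + u) = (2*u)*(2*u) = 4*u²)
P = 9/2 (P = 7 - (-15)*(-1)/6 = 7 - 5*½ = 7 - 5/2 = 9/2 ≈ 4.5000)
(-117 + P)*s(-3) = (-117 + 9/2)*(4*(-3)²) = -450*9 = -225/2*36 = -4050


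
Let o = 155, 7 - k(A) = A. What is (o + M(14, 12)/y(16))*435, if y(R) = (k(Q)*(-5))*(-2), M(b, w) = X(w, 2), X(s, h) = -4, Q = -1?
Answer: 269613/4 ≈ 67403.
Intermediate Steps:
k(A) = 7 - A
M(b, w) = -4
y(R) = 80 (y(R) = ((7 - 1*(-1))*(-5))*(-2) = ((7 + 1)*(-5))*(-2) = (8*(-5))*(-2) = -40*(-2) = 80)
(o + M(14, 12)/y(16))*435 = (155 - 4/80)*435 = (155 - 4*1/80)*435 = (155 - 1/20)*435 = (3099/20)*435 = 269613/4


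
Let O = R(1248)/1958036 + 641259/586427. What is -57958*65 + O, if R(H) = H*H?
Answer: -1081436860096902227/287061294343 ≈ -3.7673e+6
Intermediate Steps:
R(H) = H**2
O = 542242651383/287061294343 (O = 1248**2/1958036 + 641259/586427 = 1557504*(1/1958036) + 641259*(1/586427) = 389376/489509 + 641259/586427 = 542242651383/287061294343 ≈ 1.8889)
-57958*65 + O = -57958*65 + 542242651383/287061294343 = -3767270 + 542242651383/287061294343 = -1081436860096902227/287061294343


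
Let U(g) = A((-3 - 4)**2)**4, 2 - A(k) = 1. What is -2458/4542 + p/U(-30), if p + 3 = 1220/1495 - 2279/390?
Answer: -4475693/522330 ≈ -8.5687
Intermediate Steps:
A(k) = 1 (A(k) = 2 - 1*1 = 2 - 1 = 1)
p = -5539/690 (p = -3 + (1220/1495 - 2279/390) = -3 + (1220*(1/1495) - 2279*1/390) = -3 + (244/299 - 2279/390) = -3 - 3469/690 = -5539/690 ≈ -8.0275)
U(g) = 1 (U(g) = 1**4 = 1)
-2458/4542 + p/U(-30) = -2458/4542 - 5539/690/1 = -2458*1/4542 - 5539/690*1 = -1229/2271 - 5539/690 = -4475693/522330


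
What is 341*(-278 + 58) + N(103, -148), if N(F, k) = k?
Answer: -75168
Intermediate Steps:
341*(-278 + 58) + N(103, -148) = 341*(-278 + 58) - 148 = 341*(-220) - 148 = -75020 - 148 = -75168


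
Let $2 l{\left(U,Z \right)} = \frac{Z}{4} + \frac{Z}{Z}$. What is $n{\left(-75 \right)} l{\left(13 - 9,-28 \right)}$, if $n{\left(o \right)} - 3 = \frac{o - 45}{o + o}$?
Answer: $- \frac{57}{5} \approx -11.4$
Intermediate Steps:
$n{\left(o \right)} = 3 + \frac{-45 + o}{2 o}$ ($n{\left(o \right)} = 3 + \frac{o - 45}{o + o} = 3 + \frac{-45 + o}{2 o}$)
$l{\left(U,Z \right)} = \frac{1}{2} + \frac{Z}{8}$ ($l{\left(U,Z \right)} = \frac{\frac{Z}{4} + \frac{Z}{Z}}{2} = \frac{Z \frac{1}{4} + 1}{2} = \frac{\frac{Z}{4} + 1}{2} = \frac{1 + \frac{Z}{4}}{2} = \frac{1}{2} + \frac{Z}{8}$)
$n{\left(-75 \right)} l{\left(13 - 9,-28 \right)} = \frac{-45 + 7 \left(-75\right)}{2 \left(-75\right)} \left(\frac{1}{2} + \frac{1}{8} \left(-28\right)\right) = \frac{1}{2} \left(- \frac{1}{75}\right) \left(-45 - 525\right) \left(\frac{1}{2} - \frac{7}{2}\right) = \frac{1}{2} \left(- \frac{1}{75}\right) \left(-570\right) \left(-3\right) = \frac{19}{5} \left(-3\right) = - \frac{57}{5}$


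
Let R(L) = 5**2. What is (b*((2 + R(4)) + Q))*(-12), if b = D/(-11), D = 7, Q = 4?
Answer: 2604/11 ≈ 236.73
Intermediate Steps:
R(L) = 25
b = -7/11 (b = 7/(-11) = 7*(-1/11) = -7/11 ≈ -0.63636)
(b*((2 + R(4)) + Q))*(-12) = -7*((2 + 25) + 4)/11*(-12) = -7*(27 + 4)/11*(-12) = -7/11*31*(-12) = -217/11*(-12) = 2604/11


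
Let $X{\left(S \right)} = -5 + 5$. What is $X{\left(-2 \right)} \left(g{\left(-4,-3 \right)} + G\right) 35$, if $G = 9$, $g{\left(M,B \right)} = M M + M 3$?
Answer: $0$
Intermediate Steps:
$g{\left(M,B \right)} = M^{2} + 3 M$
$X{\left(S \right)} = 0$
$X{\left(-2 \right)} \left(g{\left(-4,-3 \right)} + G\right) 35 = 0 \left(- 4 \left(3 - 4\right) + 9\right) 35 = 0 \left(\left(-4\right) \left(-1\right) + 9\right) 35 = 0 \left(4 + 9\right) 35 = 0 \cdot 13 \cdot 35 = 0 \cdot 35 = 0$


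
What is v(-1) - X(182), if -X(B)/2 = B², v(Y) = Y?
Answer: 66247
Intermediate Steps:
X(B) = -2*B²
v(-1) - X(182) = -1 - (-2)*182² = -1 - (-2)*33124 = -1 - 1*(-66248) = -1 + 66248 = 66247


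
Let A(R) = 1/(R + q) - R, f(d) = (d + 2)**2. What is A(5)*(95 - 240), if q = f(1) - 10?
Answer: 2755/4 ≈ 688.75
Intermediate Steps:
f(d) = (2 + d)**2
q = -1 (q = (2 + 1)**2 - 10 = 3**2 - 10 = 9 - 10 = -1)
A(R) = 1/(-1 + R) - R (A(R) = 1/(R - 1) - R = 1/(-1 + R) - R)
A(5)*(95 - 240) = ((1 + 5 - 1*5**2)/(-1 + 5))*(95 - 240) = ((1 + 5 - 1*25)/4)*(-145) = ((1 + 5 - 25)/4)*(-145) = ((1/4)*(-19))*(-145) = -19/4*(-145) = 2755/4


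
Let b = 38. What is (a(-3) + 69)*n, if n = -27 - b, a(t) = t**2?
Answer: -5070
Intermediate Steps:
n = -65 (n = -27 - 1*38 = -27 - 38 = -65)
(a(-3) + 69)*n = ((-3)**2 + 69)*(-65) = (9 + 69)*(-65) = 78*(-65) = -5070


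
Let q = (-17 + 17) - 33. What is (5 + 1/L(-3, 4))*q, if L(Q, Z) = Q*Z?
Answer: -649/4 ≈ -162.25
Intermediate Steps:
q = -33 (q = 0 - 33 = -33)
(5 + 1/L(-3, 4))*q = (5 + 1/(-3*4))*(-33) = (5 + 1/(-12))*(-33) = (5 - 1/12)*(-33) = (59/12)*(-33) = -649/4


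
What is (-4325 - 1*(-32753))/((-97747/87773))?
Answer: -24225348/949 ≈ -25527.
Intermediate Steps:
(-4325 - 1*(-32753))/((-97747/87773)) = (-4325 + 32753)/((-97747*1/87773)) = 28428/(-97747/87773) = 28428*(-87773/97747) = -24225348/949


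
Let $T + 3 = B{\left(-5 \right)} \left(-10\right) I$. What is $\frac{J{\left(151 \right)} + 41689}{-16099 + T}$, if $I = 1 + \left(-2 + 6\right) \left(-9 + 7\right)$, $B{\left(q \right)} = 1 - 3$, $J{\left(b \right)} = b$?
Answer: $- \frac{20920}{8121} \approx -2.576$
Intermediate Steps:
$B{\left(q \right)} = -2$ ($B{\left(q \right)} = 1 - 3 = -2$)
$I = -7$ ($I = 1 + 4 \left(-2\right) = 1 - 8 = -7$)
$T = -143$ ($T = -3 + \left(-2\right) \left(-10\right) \left(-7\right) = -3 + 20 \left(-7\right) = -3 - 140 = -143$)
$\frac{J{\left(151 \right)} + 41689}{-16099 + T} = \frac{151 + 41689}{-16099 - 143} = \frac{41840}{-16242} = 41840 \left(- \frac{1}{16242}\right) = - \frac{20920}{8121}$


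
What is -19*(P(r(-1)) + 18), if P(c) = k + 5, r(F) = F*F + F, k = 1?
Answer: -456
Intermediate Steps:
r(F) = F + F² (r(F) = F² + F = F + F²)
P(c) = 6 (P(c) = 1 + 5 = 6)
-19*(P(r(-1)) + 18) = -19*(6 + 18) = -19*24 = -456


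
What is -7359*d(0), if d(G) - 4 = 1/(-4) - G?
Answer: -110385/4 ≈ -27596.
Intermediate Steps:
d(G) = 15/4 - G (d(G) = 4 + (1/(-4) - G) = 4 + (-1/4 - G) = 15/4 - G)
-7359*d(0) = -7359*(15/4 - 1*0) = -7359*(15/4 + 0) = -7359*15/4 = -110385/4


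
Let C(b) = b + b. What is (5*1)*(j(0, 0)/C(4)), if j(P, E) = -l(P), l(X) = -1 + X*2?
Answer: 5/8 ≈ 0.62500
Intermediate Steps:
C(b) = 2*b
l(X) = -1 + 2*X
j(P, E) = 1 - 2*P (j(P, E) = -(-1 + 2*P) = 1 - 2*P)
(5*1)*(j(0, 0)/C(4)) = (5*1)*((1 - 2*0)/((2*4))) = 5*((1 + 0)/8) = 5*(1*(1/8)) = 5*(1/8) = 5/8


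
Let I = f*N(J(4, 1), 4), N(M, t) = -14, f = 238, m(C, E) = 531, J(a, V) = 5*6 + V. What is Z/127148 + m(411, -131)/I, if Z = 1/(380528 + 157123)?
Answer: -648211132151/4067494336206 ≈ -0.15936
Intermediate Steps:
Z = 1/537651 ≈ 1.8599e-6
J(a, V) = 30 + V
I = -3332 (I = 238*(-14) = -3332)
Z/127148 + m(411, -131)/I = (1/537651)/127148 + 531/(-3332) = (1/537651)*(1/127148) + 531*(-1/3332) = 1/68361249348 - 531/3332 = -648211132151/4067494336206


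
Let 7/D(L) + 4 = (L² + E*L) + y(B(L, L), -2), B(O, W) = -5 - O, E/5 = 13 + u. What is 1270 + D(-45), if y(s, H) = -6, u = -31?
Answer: 7702557/6065 ≈ 1270.0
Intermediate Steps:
E = -90 (E = 5*(13 - 31) = 5*(-18) = -90)
D(L) = 7/(-10 + L² - 90*L) (D(L) = 7/(-4 + ((L² - 90*L) - 6)) = 7/(-4 + (-6 + L² - 90*L)) = 7/(-10 + L² - 90*L))
1270 + D(-45) = 1270 + 7/(-10 + (-45)² - 90*(-45)) = 1270 + 7/(-10 + 2025 + 4050) = 1270 + 7/6065 = 7702557/6065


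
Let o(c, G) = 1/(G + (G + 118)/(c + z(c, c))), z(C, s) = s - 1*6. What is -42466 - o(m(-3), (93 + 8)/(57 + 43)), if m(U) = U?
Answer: -151305958/3563 ≈ -42466.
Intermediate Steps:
z(C, s) = -6 + s (z(C, s) = s - 6 = -6 + s)
o(c, G) = 1/(G + (118 + G)/(-6 + 2*c)) (o(c, G) = 1/(G + (G + 118)/(c + (-6 + c))) = 1/(G + (118 + G)/(-6 + 2*c)))
-42466 - o(m(-3), (93 + 8)/(57 + 43)) = -42466 - 2*(-3 - 3)/(118 - 5*(93 + 8)/(57 + 43) + 2*((93 + 8)/(57 + 43))*(-3)) = -42466 - 2*(-6)/(118 - 505/100 + 2*(101/100)*(-3)) = -42466 - 2*(-6)/(118 - 505/100 + 2*(101*(1/100))*(-3)) = -42466 - 2*(-6)/(118 - 5*101/100 + 2*(101/100)*(-3)) = -42466 - 2*(-6)/(118 - 101/20 - 303/50) = -42466 - 2*(-6)/10689/100 = -42466 - 2*100*(-6)/10689 = -42466 - 1*(-400/3563) = -42466 + 400/3563 = -151305958/3563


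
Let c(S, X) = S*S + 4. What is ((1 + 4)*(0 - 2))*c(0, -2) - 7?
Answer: -47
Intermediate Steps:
c(S, X) = 4 + S² (c(S, X) = S² + 4 = 4 + S²)
((1 + 4)*(0 - 2))*c(0, -2) - 7 = ((1 + 4)*(0 - 2))*(4 + 0²) - 7 = (5*(-2))*(4 + 0) - 7 = -10*4 - 7 = -40 - 7 = -47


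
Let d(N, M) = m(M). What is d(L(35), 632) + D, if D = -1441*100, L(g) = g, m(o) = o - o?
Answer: -144100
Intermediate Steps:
m(o) = 0
d(N, M) = 0
D = -144100
d(L(35), 632) + D = 0 - 144100 = -144100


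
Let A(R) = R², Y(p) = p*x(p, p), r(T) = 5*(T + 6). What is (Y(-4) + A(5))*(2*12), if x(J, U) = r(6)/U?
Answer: 2040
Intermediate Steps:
r(T) = 30 + 5*T (r(T) = 5*(6 + T) = 30 + 5*T)
x(J, U) = 60/U (x(J, U) = (30 + 5*6)/U = (30 + 30)/U = 60/U)
Y(p) = 60 (Y(p) = p*(60/p) = 60)
(Y(-4) + A(5))*(2*12) = (60 + 5²)*(2*12) = (60 + 25)*24 = 85*24 = 2040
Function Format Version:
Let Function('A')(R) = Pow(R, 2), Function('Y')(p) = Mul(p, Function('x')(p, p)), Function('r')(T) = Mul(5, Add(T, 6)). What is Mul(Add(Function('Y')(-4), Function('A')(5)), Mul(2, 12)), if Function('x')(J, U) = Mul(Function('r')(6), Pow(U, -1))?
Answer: 2040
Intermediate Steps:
Function('r')(T) = Add(30, Mul(5, T)) (Function('r')(T) = Mul(5, Add(6, T)) = Add(30, Mul(5, T)))
Function('x')(J, U) = Mul(60, Pow(U, -1)) (Function('x')(J, U) = Mul(Add(30, Mul(5, 6)), Pow(U, -1)) = Mul(Add(30, 30), Pow(U, -1)) = Mul(60, Pow(U, -1)))
Function('Y')(p) = 60 (Function('Y')(p) = Mul(p, Mul(60, Pow(p, -1))) = 60)
Mul(Add(Function('Y')(-4), Function('A')(5)), Mul(2, 12)) = Mul(Add(60, Pow(5, 2)), Mul(2, 12)) = Mul(Add(60, 25), 24) = Mul(85, 24) = 2040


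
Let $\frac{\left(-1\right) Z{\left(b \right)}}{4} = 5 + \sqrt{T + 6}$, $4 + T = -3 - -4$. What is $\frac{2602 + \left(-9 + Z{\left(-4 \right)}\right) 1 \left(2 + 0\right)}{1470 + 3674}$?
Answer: $\frac{318}{643} - \frac{\sqrt{3}}{643} \approx 0.49186$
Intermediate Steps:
$T = -3$ ($T = -4 - -1 = -4 + \left(-3 + 4\right) = -4 + 1 = -3$)
$Z{\left(b \right)} = -20 - 4 \sqrt{3}$ ($Z{\left(b \right)} = - 4 \left(5 + \sqrt{-3 + 6}\right) = - 4 \left(5 + \sqrt{3}\right) = -20 - 4 \sqrt{3}$)
$\frac{2602 + \left(-9 + Z{\left(-4 \right)}\right) 1 \left(2 + 0\right)}{1470 + 3674} = \frac{2602 + \left(-9 - \left(20 + 4 \sqrt{3}\right)\right) 1 \left(2 + 0\right)}{1470 + 3674} = \frac{2602 + \left(-29 - 4 \sqrt{3}\right) 1 \cdot 2}{5144} = \left(2602 + \left(-29 - 4 \sqrt{3}\right) 2\right) \frac{1}{5144} = \left(2602 - \left(58 + 8 \sqrt{3}\right)\right) \frac{1}{5144} = \left(2544 - 8 \sqrt{3}\right) \frac{1}{5144} = \frac{318}{643} - \frac{\sqrt{3}}{643}$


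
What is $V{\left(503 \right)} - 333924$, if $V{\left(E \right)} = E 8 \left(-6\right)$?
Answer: $-358068$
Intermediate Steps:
$V{\left(E \right)} = - 48 E$ ($V{\left(E \right)} = 8 E \left(-6\right) = - 48 E$)
$V{\left(503 \right)} - 333924 = \left(-48\right) 503 - 333924 = -24144 - 333924 = -358068$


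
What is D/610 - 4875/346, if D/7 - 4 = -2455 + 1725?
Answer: -2366061/105530 ≈ -22.421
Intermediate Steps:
D = -5082 (D = 28 + 7*(-2455 + 1725) = 28 + 7*(-730) = 28 - 5110 = -5082)
D/610 - 4875/346 = -5082/610 - 4875/346 = -5082*1/610 - 4875*1/346 = -2541/305 - 4875/346 = -2366061/105530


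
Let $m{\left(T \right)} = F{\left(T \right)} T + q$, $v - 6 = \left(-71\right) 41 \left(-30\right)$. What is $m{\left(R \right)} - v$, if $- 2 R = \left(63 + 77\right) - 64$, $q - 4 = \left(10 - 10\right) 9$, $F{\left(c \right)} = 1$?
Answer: $-87370$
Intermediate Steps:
$q = 4$ ($q = 4 + \left(10 - 10\right) 9 = 4 + 0 \cdot 9 = 4 + 0 = 4$)
$R = -38$ ($R = - \frac{\left(63 + 77\right) - 64}{2} = - \frac{140 - 64}{2} = \left(- \frac{1}{2}\right) 76 = -38$)
$v = 87336$ ($v = 6 + \left(-71\right) 41 \left(-30\right) = 6 - -87330 = 6 + 87330 = 87336$)
$m{\left(T \right)} = 4 + T$ ($m{\left(T \right)} = 1 T + 4 = T + 4 = 4 + T$)
$m{\left(R \right)} - v = \left(4 - 38\right) - 87336 = -34 - 87336 = -87370$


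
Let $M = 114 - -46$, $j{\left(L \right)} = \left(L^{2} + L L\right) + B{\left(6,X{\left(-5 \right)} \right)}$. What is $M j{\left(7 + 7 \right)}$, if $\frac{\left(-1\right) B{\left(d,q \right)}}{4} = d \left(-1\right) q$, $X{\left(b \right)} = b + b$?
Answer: $24320$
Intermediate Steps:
$X{\left(b \right)} = 2 b$
$B{\left(d,q \right)} = 4 d q$ ($B{\left(d,q \right)} = - 4 d \left(-1\right) q = - 4 - d q = - 4 \left(- d q\right) = 4 d q$)
$j{\left(L \right)} = -240 + 2 L^{2}$ ($j{\left(L \right)} = \left(L^{2} + L L\right) + 4 \cdot 6 \cdot 2 \left(-5\right) = \left(L^{2} + L^{2}\right) + 4 \cdot 6 \left(-10\right) = 2 L^{2} - 240 = -240 + 2 L^{2}$)
$M = 160$ ($M = 114 + 46 = 160$)
$M j{\left(7 + 7 \right)} = 160 \left(-240 + 2 \left(7 + 7\right)^{2}\right) = 160 \left(-240 + 2 \cdot 14^{2}\right) = 160 \left(-240 + 2 \cdot 196\right) = 160 \left(-240 + 392\right) = 160 \cdot 152 = 24320$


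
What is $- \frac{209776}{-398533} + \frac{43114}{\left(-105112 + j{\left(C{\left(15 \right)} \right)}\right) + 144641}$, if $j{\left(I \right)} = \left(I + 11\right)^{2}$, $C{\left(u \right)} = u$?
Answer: $\frac{25616395842}{16023019265} \approx 1.5987$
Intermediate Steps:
$j{\left(I \right)} = \left(11 + I\right)^{2}$
$- \frac{209776}{-398533} + \frac{43114}{\left(-105112 + j{\left(C{\left(15 \right)} \right)}\right) + 144641} = - \frac{209776}{-398533} + \frac{43114}{\left(-105112 + \left(11 + 15\right)^{2}\right) + 144641} = \left(-209776\right) \left(- \frac{1}{398533}\right) + \frac{43114}{\left(-105112 + 26^{2}\right) + 144641} = \frac{209776}{398533} + \frac{43114}{\left(-105112 + 676\right) + 144641} = \frac{209776}{398533} + \frac{43114}{-104436 + 144641} = \frac{209776}{398533} + \frac{43114}{40205} = \frac{25616395842}{16023019265}$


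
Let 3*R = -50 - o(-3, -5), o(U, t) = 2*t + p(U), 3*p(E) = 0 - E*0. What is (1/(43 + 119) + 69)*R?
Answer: -223580/243 ≈ -920.08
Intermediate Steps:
p(E) = 0 (p(E) = (0 - E*0)/3 = (0 + 0)/3 = (1/3)*0 = 0)
o(U, t) = 2*t (o(U, t) = 2*t + 0 = 2*t)
R = -40/3 (R = (-50 - 2*(-5))/3 = (-50 - 1*(-10))/3 = (-50 + 10)/3 = (1/3)*(-40) = -40/3 ≈ -13.333)
(1/(43 + 119) + 69)*R = (1/(43 + 119) + 69)*(-40/3) = (1/162 + 69)*(-40/3) = (11179/162)*(-40/3) = -223580/243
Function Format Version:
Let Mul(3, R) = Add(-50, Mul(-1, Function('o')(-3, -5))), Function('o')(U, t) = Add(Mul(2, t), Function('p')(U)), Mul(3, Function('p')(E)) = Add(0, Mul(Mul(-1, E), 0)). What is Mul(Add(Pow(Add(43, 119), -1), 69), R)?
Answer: Rational(-223580, 243) ≈ -920.08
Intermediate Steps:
Function('p')(E) = 0 (Function('p')(E) = Mul(Rational(1, 3), Add(0, Mul(Mul(-1, E), 0))) = Mul(Rational(1, 3), Add(0, 0)) = Mul(Rational(1, 3), 0) = 0)
Function('o')(U, t) = Mul(2, t) (Function('o')(U, t) = Add(Mul(2, t), 0) = Mul(2, t))
R = Rational(-40, 3) (R = Mul(Rational(1, 3), Add(-50, Mul(-1, Mul(2, -5)))) = Mul(Rational(1, 3), Add(-50, Mul(-1, -10))) = Mul(Rational(1, 3), Add(-50, 10)) = Mul(Rational(1, 3), -40) = Rational(-40, 3) ≈ -13.333)
Mul(Add(Pow(Add(43, 119), -1), 69), R) = Mul(Add(Pow(Add(43, 119), -1), 69), Rational(-40, 3)) = Mul(Add(Pow(162, -1), 69), Rational(-40, 3)) = Mul(Add(Rational(1, 162), 69), Rational(-40, 3)) = Mul(Rational(11179, 162), Rational(-40, 3)) = Rational(-223580, 243)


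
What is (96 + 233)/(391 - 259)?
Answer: 329/132 ≈ 2.4924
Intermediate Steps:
(96 + 233)/(391 - 259) = 329/132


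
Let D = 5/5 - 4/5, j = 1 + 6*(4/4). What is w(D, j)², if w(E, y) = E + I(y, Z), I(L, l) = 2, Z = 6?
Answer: 121/25 ≈ 4.8400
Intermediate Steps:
j = 7 (j = 1 + 6*(4*(¼)) = 1 + 6*1 = 1 + 6 = 7)
D = ⅕ (D = 5*(⅕) - 4*⅕ = 1 - ⅘ = ⅕ ≈ 0.20000)
w(E, y) = 2 + E (w(E, y) = E + 2 = 2 + E)
w(D, j)² = (2 + ⅕)² = (11/5)² = 121/25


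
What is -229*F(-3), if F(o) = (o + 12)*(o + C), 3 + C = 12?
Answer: -12366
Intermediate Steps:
C = 9 (C = -3 + 12 = 9)
F(o) = (9 + o)*(12 + o) (F(o) = (o + 12)*(o + 9) = (12 + o)*(9 + o) = (9 + o)*(12 + o))
-229*F(-3) = -229*(108 + (-3)² + 21*(-3)) = -229*(108 + 9 - 63) = -229*54 = -12366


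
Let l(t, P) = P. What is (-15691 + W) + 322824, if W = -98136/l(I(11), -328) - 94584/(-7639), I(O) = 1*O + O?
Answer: 96291334024/313199 ≈ 3.0744e+5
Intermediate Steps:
I(O) = 2*O (I(O) = O + O = 2*O)
W = 97585557/313199 (W = -98136/(-328) - 94584/(-7639) = -98136*(-1/328) - 94584*(-1/7639) = 12267/41 + 94584/7639 = 97585557/313199 ≈ 311.58)
(-15691 + W) + 322824 = (-15691 + 97585557/313199) + 322824 = -4816819952/313199 + 322824 = 96291334024/313199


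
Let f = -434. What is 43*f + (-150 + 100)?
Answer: -18712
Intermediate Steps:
43*f + (-150 + 100) = 43*(-434) + (-150 + 100) = -18662 - 50 = -18712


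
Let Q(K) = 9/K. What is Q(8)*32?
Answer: 36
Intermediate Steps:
Q(8)*32 = (9/8)*32 = 36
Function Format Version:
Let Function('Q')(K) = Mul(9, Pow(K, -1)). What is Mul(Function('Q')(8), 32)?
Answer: 36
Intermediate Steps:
Mul(Function('Q')(8), 32) = Mul(Mul(9, Pow(8, -1)), 32) = Mul(Mul(9, Rational(1, 8)), 32) = Mul(Rational(9, 8), 32) = 36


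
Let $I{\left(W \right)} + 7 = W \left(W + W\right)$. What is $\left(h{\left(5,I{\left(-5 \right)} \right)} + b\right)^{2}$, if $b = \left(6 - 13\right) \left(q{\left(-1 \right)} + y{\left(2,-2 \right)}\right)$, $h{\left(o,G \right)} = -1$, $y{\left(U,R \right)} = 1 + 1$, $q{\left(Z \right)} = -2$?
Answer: $1$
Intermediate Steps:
$y{\left(U,R \right)} = 2$
$I{\left(W \right)} = -7 + 2 W^{2}$ ($I{\left(W \right)} = -7 + W \left(W + W\right) = -7 + W 2 W = -7 + 2 W^{2}$)
$b = 0$ ($b = \left(6 - 13\right) \left(-2 + 2\right) = \left(-7\right) 0 = 0$)
$\left(h{\left(5,I{\left(-5 \right)} \right)} + b\right)^{2} = \left(-1 + 0\right)^{2} = \left(-1\right)^{2} = 1$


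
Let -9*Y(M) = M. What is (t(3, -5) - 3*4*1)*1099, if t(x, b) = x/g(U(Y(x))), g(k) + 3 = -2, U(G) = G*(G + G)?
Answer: -69237/5 ≈ -13847.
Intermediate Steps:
Y(M) = -M/9
U(G) = 2*G**2 (U(G) = G*(2*G) = 2*G**2)
g(k) = -5 (g(k) = -3 - 2 = -5)
t(x, b) = -x/5 (t(x, b) = x/(-5) = -x/5)
(t(3, -5) - 3*4*1)*1099 = (-1/5*3 - 3*4*1)*1099 = (-3/5 - 12*1)*1099 = (-3/5 - 12)*1099 = -63/5*1099 = -69237/5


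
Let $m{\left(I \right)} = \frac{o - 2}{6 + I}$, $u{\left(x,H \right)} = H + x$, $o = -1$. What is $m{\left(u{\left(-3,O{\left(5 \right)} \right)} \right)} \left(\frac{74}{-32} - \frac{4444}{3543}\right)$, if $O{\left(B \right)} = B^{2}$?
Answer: $\frac{28885}{75584} \approx 0.38216$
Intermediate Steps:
$m{\left(I \right)} = - \frac{3}{6 + I}$ ($m{\left(I \right)} = \frac{-1 - 2}{6 + I} = - \frac{3}{6 + I}$)
$m{\left(u{\left(-3,O{\left(5 \right)} \right)} \right)} \left(\frac{74}{-32} - \frac{4444}{3543}\right) = - \frac{3}{6 - \left(3 - 5^{2}\right)} \left(\frac{74}{-32} - \frac{4444}{3543}\right) = - \frac{3}{6 + \left(25 - 3\right)} \left(74 \left(- \frac{1}{32}\right) - \frac{4444}{3543}\right) = - \frac{3}{6 + 22} \left(- \frac{37}{16} - \frac{4444}{3543}\right) = - \frac{3}{28} \left(- \frac{202195}{56688}\right) = \left(-3\right) \frac{1}{28} \left(- \frac{202195}{56688}\right) = \left(- \frac{3}{28}\right) \left(- \frac{202195}{56688}\right) = \frac{28885}{75584}$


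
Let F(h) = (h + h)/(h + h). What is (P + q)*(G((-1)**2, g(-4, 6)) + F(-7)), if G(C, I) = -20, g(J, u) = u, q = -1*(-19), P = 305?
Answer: -6156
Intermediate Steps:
q = 19
F(h) = 1 (F(h) = (2*h)/((2*h)) = (2*h)*(1/(2*h)) = 1)
(P + q)*(G((-1)**2, g(-4, 6)) + F(-7)) = (305 + 19)*(-20 + 1) = 324*(-19) = -6156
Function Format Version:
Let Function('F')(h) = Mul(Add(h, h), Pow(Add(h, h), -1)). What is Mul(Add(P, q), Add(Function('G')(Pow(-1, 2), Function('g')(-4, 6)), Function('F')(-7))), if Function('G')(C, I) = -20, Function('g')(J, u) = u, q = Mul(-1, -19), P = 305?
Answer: -6156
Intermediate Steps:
q = 19
Function('F')(h) = 1 (Function('F')(h) = Mul(Mul(2, h), Pow(Mul(2, h), -1)) = Mul(Mul(2, h), Mul(Rational(1, 2), Pow(h, -1))) = 1)
Mul(Add(P, q), Add(Function('G')(Pow(-1, 2), Function('g')(-4, 6)), Function('F')(-7))) = Mul(Add(305, 19), Add(-20, 1)) = Mul(324, -19) = -6156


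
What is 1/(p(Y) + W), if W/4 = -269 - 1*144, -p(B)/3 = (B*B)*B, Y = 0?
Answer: -1/1652 ≈ -0.00060533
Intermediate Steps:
p(B) = -3*B³ (p(B) = -3*B*B*B = -3*B²*B = -3*B³)
W = -1652 (W = 4*(-269 - 1*144) = 4*(-269 - 144) = 4*(-413) = -1652)
1/(p(Y) + W) = 1/(-3*0³ - 1652) = 1/(-3*0 - 1652) = 1/(0 - 1652) = 1/(-1652) = -1/1652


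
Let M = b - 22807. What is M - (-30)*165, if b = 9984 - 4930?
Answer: -12803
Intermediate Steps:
b = 5054
M = -17753 (M = 5054 - 22807 = -17753)
M - (-30)*165 = -17753 - (-30)*165 = -17753 - 1*(-4950) = -17753 + 4950 = -12803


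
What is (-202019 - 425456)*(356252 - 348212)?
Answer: -5044899000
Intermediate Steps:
(-202019 - 425456)*(356252 - 348212) = -627475*8040 = -5044899000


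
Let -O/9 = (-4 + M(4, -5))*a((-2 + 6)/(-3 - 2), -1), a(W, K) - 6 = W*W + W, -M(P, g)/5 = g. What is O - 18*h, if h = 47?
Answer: -48744/25 ≈ -1949.8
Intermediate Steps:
M(P, g) = -5*g
a(W, K) = 6 + W + W² (a(W, K) = 6 + (W*W + W) = 6 + (W² + W) = 6 + (W + W²) = 6 + W + W²)
O = -27594/25 (O = -9*(-4 - 5*(-5))*(6 + (-2 + 6)/(-3 - 2) + ((-2 + 6)/(-3 - 2))²) = -9*(-4 + 25)*(6 + 4/(-5) + (4/(-5))²) = -189*(6 + 4*(-⅕) + (4*(-⅕))²) = -189*(6 - ⅘ + (-⅘)²) = -189*(6 - ⅘ + 16/25) = -189*146/25 = -9*3066/25 = -27594/25 ≈ -1103.8)
O - 18*h = -27594/25 - 18*47 = -27594/25 - 846 = -48744/25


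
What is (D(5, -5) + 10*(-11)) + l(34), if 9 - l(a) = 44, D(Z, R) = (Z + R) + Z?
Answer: -140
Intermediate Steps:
D(Z, R) = R + 2*Z (D(Z, R) = (R + Z) + Z = R + 2*Z)
l(a) = -35 (l(a) = 9 - 1*44 = 9 - 44 = -35)
(D(5, -5) + 10*(-11)) + l(34) = ((-5 + 2*5) + 10*(-11)) - 35 = ((-5 + 10) - 110) - 35 = (5 - 110) - 35 = -105 - 35 = -140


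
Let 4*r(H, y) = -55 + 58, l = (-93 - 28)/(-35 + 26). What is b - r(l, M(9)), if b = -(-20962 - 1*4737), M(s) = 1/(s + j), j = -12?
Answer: 102793/4 ≈ 25698.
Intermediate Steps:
M(s) = 1/(-12 + s) (M(s) = 1/(s - 12) = 1/(-12 + s))
l = 121/9 (l = -121/(-9) = -121*(-1/9) = 121/9 ≈ 13.444)
r(H, y) = 3/4 (r(H, y) = (-55 + 58)/4 = (1/4)*3 = 3/4)
b = 25699 (b = -(-20962 - 4737) = -1*(-25699) = 25699)
b - r(l, M(9)) = 25699 - 1*3/4 = 25699 - 3/4 = 102793/4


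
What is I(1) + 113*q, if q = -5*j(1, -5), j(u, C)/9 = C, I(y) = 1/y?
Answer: 25426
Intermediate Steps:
j(u, C) = 9*C
q = 225 (q = -45*(-5) = -5*(-45) = 225)
I(1) + 113*q = 1/1 + 113*225 = 1 + 25425 = 25426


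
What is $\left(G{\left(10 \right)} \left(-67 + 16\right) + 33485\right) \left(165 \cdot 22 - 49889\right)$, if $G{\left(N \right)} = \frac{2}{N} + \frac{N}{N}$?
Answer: $- \frac{7730757821}{5} \approx -1.5462 \cdot 10^{9}$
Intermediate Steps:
$G{\left(N \right)} = 1 + \frac{2}{N}$ ($G{\left(N \right)} = \frac{2}{N} + 1 = 1 + \frac{2}{N}$)
$\left(G{\left(10 \right)} \left(-67 + 16\right) + 33485\right) \left(165 \cdot 22 - 49889\right) = \left(\frac{2 + 10}{10} \left(-67 + 16\right) + 33485\right) \left(165 \cdot 22 - 49889\right) = \left(\frac{1}{10} \cdot 12 \left(-51\right) + 33485\right) \left(3630 - 49889\right) = \left(\frac{6}{5} \left(-51\right) + 33485\right) \left(-46259\right) = \left(- \frac{306}{5} + 33485\right) \left(-46259\right) = \frac{167119}{5} \left(-46259\right) = - \frac{7730757821}{5}$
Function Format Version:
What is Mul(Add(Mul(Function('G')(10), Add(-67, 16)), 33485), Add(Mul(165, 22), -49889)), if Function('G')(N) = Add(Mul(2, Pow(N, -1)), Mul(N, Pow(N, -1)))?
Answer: Rational(-7730757821, 5) ≈ -1.5462e+9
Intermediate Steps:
Function('G')(N) = Add(1, Mul(2, Pow(N, -1))) (Function('G')(N) = Add(Mul(2, Pow(N, -1)), 1) = Add(1, Mul(2, Pow(N, -1))))
Mul(Add(Mul(Function('G')(10), Add(-67, 16)), 33485), Add(Mul(165, 22), -49889)) = Mul(Add(Mul(Mul(Pow(10, -1), Add(2, 10)), Add(-67, 16)), 33485), Add(Mul(165, 22), -49889)) = Mul(Add(Mul(Mul(Rational(1, 10), 12), -51), 33485), Add(3630, -49889)) = Mul(Add(Mul(Rational(6, 5), -51), 33485), -46259) = Mul(Add(Rational(-306, 5), 33485), -46259) = Mul(Rational(167119, 5), -46259) = Rational(-7730757821, 5)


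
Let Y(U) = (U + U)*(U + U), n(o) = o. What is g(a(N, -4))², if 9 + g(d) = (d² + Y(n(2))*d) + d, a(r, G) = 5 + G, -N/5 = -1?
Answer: 81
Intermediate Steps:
N = 5 (N = -5*(-1) = 5)
Y(U) = 4*U² (Y(U) = (2*U)*(2*U) = 4*U²)
g(d) = -9 + d² + 17*d (g(d) = -9 + ((d² + (4*2²)*d) + d) = -9 + ((d² + (4*4)*d) + d) = -9 + ((d² + 16*d) + d) = -9 + (d² + 17*d) = -9 + d² + 17*d)
g(a(N, -4))² = (-9 + (5 - 4)² + 17*(5 - 4))² = (-9 + 1² + 17*1)² = (-9 + 1 + 17)² = 9² = 81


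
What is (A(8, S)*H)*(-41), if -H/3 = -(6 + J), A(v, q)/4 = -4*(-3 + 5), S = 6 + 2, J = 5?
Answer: 43296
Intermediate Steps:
S = 8
A(v, q) = -32 (A(v, q) = 4*(-4*(-3 + 5)) = 4*(-4*2) = 4*(-8) = -32)
H = 33 (H = -(-3)*(6 + 5) = -(-3)*11 = -3*(-11) = 33)
(A(8, S)*H)*(-41) = -32*33*(-41) = -1056*(-41) = 43296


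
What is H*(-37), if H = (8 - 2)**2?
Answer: -1332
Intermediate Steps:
H = 36 (H = 6**2 = 36)
H*(-37) = 36*(-37) = -1332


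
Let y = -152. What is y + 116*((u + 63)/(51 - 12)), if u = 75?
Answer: 3360/13 ≈ 258.46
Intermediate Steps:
y + 116*((u + 63)/(51 - 12)) = -152 + 116*((75 + 63)/(51 - 12)) = -152 + 116*(138/39) = -152 + 116*(138*(1/39)) = -152 + 116*(46/13) = -152 + 5336/13 = 3360/13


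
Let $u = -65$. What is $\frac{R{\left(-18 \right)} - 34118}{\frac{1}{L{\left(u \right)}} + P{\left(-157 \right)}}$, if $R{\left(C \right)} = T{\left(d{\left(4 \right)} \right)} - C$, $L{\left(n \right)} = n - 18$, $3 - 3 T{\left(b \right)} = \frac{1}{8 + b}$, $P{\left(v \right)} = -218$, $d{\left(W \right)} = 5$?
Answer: $\frac{110378546}{705705} \approx 156.41$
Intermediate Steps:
$T{\left(b \right)} = 1 - \frac{1}{3 \left(8 + b\right)}$
$L{\left(n \right)} = -18 + n$ ($L{\left(n \right)} = n - 18 = -18 + n$)
$R{\left(C \right)} = \frac{38}{39} - C$ ($R{\left(C \right)} = \frac{\frac{23}{3} + 5}{8 + 5} - C = \frac{1}{13} \cdot \frac{38}{3} - C = \frac{38}{39} - C$)
$\frac{R{\left(-18 \right)} - 34118}{\frac{1}{L{\left(u \right)}} + P{\left(-157 \right)}} = \frac{\left(\frac{38}{39} - -18\right) - 34118}{\frac{1}{-18 - 65} - 218} = \frac{\left(\frac{38}{39} + 18\right) - 34118}{\frac{1}{-83} - 218} = \frac{\frac{740}{39} - 34118}{- \frac{1}{83} - 218} = - \frac{1329862}{39 \left(- \frac{18095}{83}\right)} = \left(- \frac{1329862}{39}\right) \left(- \frac{83}{18095}\right) = \frac{110378546}{705705}$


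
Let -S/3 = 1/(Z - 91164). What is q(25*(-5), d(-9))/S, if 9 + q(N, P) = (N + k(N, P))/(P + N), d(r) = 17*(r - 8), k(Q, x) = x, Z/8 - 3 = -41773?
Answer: -3402592/3 ≈ -1.1342e+6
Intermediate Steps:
Z = -334160 (Z = 24 + 8*(-41773) = 24 - 334184 = -334160)
S = 3/425324 (S = -3/(-334160 - 91164) = -3/(-425324) = -3*(-1/425324) = 3/425324 ≈ 7.0534e-6)
d(r) = -136 + 17*r (d(r) = 17*(-8 + r) = -136 + 17*r)
q(N, P) = -8 (q(N, P) = -9 + (N + P)/(P + N) = -9 + (N + P)/(N + P) = -9 + 1 = -8)
q(25*(-5), d(-9))/S = -8/3/425324 = -8*425324/3 = -3402592/3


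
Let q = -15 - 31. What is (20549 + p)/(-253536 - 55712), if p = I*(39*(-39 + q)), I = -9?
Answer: -3149/19328 ≈ -0.16292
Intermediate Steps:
q = -46
p = 29835 (p = -351*(-39 - 46) = -351*(-85) = -9*(-3315) = 29835)
(20549 + p)/(-253536 - 55712) = (20549 + 29835)/(-253536 - 55712) = 50384/(-309248) = 50384*(-1/309248) = -3149/19328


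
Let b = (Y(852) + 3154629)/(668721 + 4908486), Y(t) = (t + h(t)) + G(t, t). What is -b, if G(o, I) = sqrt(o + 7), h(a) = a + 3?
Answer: -1052112/1859069 - sqrt(859)/5577207 ≈ -0.56594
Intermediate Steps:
h(a) = 3 + a
G(o, I) = sqrt(7 + o)
Y(t) = 3 + sqrt(7 + t) + 2*t (Y(t) = (t + (3 + t)) + sqrt(7 + t) = (3 + 2*t) + sqrt(7 + t) = 3 + sqrt(7 + t) + 2*t)
b = 1052112/1859069 + sqrt(859)/5577207 (b = ((3 + sqrt(7 + 852) + 2*852) + 3154629)/(668721 + 4908486) = ((3 + sqrt(859) + 1704) + 3154629)/5577207 = ((1707 + sqrt(859)) + 3154629)*(1/5577207) = (3156336 + sqrt(859))*(1/5577207) = 1052112/1859069 + sqrt(859)/5577207 ≈ 0.56594)
-b = -(1052112/1859069 + sqrt(859)/5577207) = -1052112/1859069 - sqrt(859)/5577207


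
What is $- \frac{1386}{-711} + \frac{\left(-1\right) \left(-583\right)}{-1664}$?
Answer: $\frac{210199}{131456} \approx 1.599$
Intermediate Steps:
$- \frac{1386}{-711} + \frac{\left(-1\right) \left(-583\right)}{-1664} = \left(-1386\right) \left(- \frac{1}{711}\right) + 583 \left(- \frac{1}{1664}\right) = \frac{154}{79} - \frac{583}{1664} = \frac{210199}{131456}$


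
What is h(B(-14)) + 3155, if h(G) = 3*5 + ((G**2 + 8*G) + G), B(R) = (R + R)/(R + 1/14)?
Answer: 121380874/38025 ≈ 3192.1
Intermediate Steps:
B(R) = 2*R/(1/14 + R) (B(R) = (2*R)/(R + 1/14) = (2*R)/(1/14 + R) = 2*R/(1/14 + R))
h(G) = 15 + G**2 + 9*G (h(G) = 15 + (G**2 + 9*G) = 15 + G**2 + 9*G)
h(B(-14)) + 3155 = (15 + (28*(-14)/(1 + 14*(-14)))**2 + 9*(28*(-14)/(1 + 14*(-14)))) + 3155 = (15 + (28*(-14)/(1 - 196))**2 + 9*(28*(-14)/(1 - 196))) + 3155 = (15 + (28*(-14)/(-195))**2 + 9*(28*(-14)/(-195))) + 3155 = (15 + (28*(-14)*(-1/195))**2 + 9*(28*(-14)*(-1/195))) + 3155 = (15 + (392/195)**2 + 9*(392/195)) + 3155 = (15 + 153664/38025 + 1176/65) + 3155 = 1411999/38025 + 3155 = 121380874/38025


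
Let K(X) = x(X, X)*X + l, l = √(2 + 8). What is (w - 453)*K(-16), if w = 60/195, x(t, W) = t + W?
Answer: -3013120/13 - 5885*√10/13 ≈ -2.3321e+5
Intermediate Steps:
x(t, W) = W + t
w = 4/13 (w = 60*(1/195) = 4/13 ≈ 0.30769)
l = √10 ≈ 3.1623
K(X) = √10 + 2*X² (K(X) = (X + X)*X + √10 = (2*X)*X + √10 = 2*X² + √10 = √10 + 2*X²)
(w - 453)*K(-16) = (4/13 - 453)*(√10 + 2*(-16)²) = -5885*(√10 + 2*256)/13 = -5885*(√10 + 512)/13 = -5885*(512 + √10)/13 = -3013120/13 - 5885*√10/13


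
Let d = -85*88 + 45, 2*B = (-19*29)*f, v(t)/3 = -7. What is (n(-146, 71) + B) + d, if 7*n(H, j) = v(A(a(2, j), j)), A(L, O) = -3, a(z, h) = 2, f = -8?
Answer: -5234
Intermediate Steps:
v(t) = -21 (v(t) = 3*(-7) = -21)
n(H, j) = -3 (n(H, j) = (1/7)*(-21) = -3)
B = 2204 (B = (-19*29*(-8))/2 = (-551*(-8))/2 = (1/2)*4408 = 2204)
d = -7435 (d = -7480 + 45 = -7435)
(n(-146, 71) + B) + d = (-3 + 2204) - 7435 = 2201 - 7435 = -5234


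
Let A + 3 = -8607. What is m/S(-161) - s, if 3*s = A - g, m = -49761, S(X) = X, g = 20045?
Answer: 4762738/483 ≈ 9860.7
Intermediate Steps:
A = -8610 (A = -3 - 8607 = -8610)
s = -28655/3 (s = (-8610 - 1*20045)/3 = (-8610 - 20045)/3 = (1/3)*(-28655) = -28655/3 ≈ -9551.7)
m/S(-161) - s = -49761/(-161) - 1*(-28655/3) = -49761*(-1/161) + 28655/3 = 49761/161 + 28655/3 = 4762738/483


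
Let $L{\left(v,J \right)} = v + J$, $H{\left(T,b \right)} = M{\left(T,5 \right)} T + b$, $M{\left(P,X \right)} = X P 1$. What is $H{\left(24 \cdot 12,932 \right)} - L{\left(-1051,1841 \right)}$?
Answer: $414862$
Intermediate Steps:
$M{\left(P,X \right)} = P X$ ($M{\left(P,X \right)} = P X 1 = P X$)
$H{\left(T,b \right)} = b + 5 T^{2}$ ($H{\left(T,b \right)} = T 5 T + b = 5 T T + b = 5 T^{2} + b = b + 5 T^{2}$)
$L{\left(v,J \right)} = J + v$
$H{\left(24 \cdot 12,932 \right)} - L{\left(-1051,1841 \right)} = \left(932 + 5 \left(24 \cdot 12\right)^{2}\right) - \left(1841 - 1051\right) = \left(932 + 5 \cdot 288^{2}\right) - 790 = \left(932 + 5 \cdot 82944\right) - 790 = \left(932 + 414720\right) - 790 = 415652 - 790 = 414862$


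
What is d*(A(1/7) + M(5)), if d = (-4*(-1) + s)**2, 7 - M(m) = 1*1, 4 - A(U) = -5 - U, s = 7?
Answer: 12826/7 ≈ 1832.3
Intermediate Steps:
A(U) = 9 + U (A(U) = 4 - (-5 - U) = 4 + (5 + U) = 9 + U)
M(m) = 6 (M(m) = 7 - 1 = 6)
d = 121 (d = (-4*(-1) + 7)**2 = (4 + 7)**2 = 11**2 = 121)
d*(A(1/7) + M(5)) = 121*((9 + 1/7) + 6) = 121*(64/7 + 6) = 121*(106/7) = 12826/7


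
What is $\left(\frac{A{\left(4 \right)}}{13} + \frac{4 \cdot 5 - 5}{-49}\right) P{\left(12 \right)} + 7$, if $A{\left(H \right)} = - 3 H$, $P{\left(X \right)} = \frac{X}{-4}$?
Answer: $\frac{6808}{637} \approx 10.688$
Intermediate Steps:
$P{\left(X \right)} = - \frac{X}{4}$ ($P{\left(X \right)} = X \left(- \frac{1}{4}\right) = - \frac{X}{4}$)
$\left(\frac{A{\left(4 \right)}}{13} + \frac{4 \cdot 5 - 5}{-49}\right) P{\left(12 \right)} + 7 = \left(\frac{\left(-3\right) 4}{13} + \frac{4 \cdot 5 - 5}{-49}\right) \left(\left(- \frac{1}{4}\right) 12\right) + 7 = \left(\left(-12\right) \frac{1}{13} + \left(20 - 5\right) \left(- \frac{1}{49}\right)\right) \left(-3\right) + 7 = \left(- \frac{12}{13} + 15 \left(- \frac{1}{49}\right)\right) \left(-3\right) + 7 = \left(- \frac{12}{13} - \frac{15}{49}\right) \left(-3\right) + 7 = \left(- \frac{783}{637}\right) \left(-3\right) + 7 = \frac{2349}{637} + 7 = \frac{6808}{637}$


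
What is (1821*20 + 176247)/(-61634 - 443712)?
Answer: -212667/505346 ≈ -0.42083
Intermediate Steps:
(1821*20 + 176247)/(-61634 - 443712) = (36420 + 176247)/(-505346) = 212667*(-1/505346) = -212667/505346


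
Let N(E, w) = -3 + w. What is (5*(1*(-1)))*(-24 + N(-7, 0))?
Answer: 135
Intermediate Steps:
(5*(1*(-1)))*(-24 + N(-7, 0)) = (5*(1*(-1)))*(-24 + (-3 + 0)) = (5*(-1))*(-24 - 3) = -5*(-27) = 135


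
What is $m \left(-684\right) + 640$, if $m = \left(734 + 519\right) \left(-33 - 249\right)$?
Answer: $241689304$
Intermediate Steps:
$m = -353346$ ($m = 1253 \left(-282\right) = -353346$)
$m \left(-684\right) + 640 = \left(-353346\right) \left(-684\right) + 640 = 241688664 + 640 = 241689304$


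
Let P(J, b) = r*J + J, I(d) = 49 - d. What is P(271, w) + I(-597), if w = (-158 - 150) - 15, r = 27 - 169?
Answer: -37565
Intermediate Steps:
r = -142
w = -323 (w = -308 - 15 = -323)
P(J, b) = -141*J (P(J, b) = -142*J + J = -141*J)
P(271, w) + I(-597) = -141*271 + (49 - 1*(-597)) = -38211 + (49 + 597) = -38211 + 646 = -37565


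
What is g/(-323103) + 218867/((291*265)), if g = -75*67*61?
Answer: 31451419892/8305362615 ≈ 3.7869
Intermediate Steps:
g = -306525 (g = -5025*61 = -306525)
g/(-323103) + 218867/((291*265)) = -306525/(-323103) + 218867/((291*265)) = -306525*(-1/323103) + 218867/77115 = 102175/107701 + 218867*(1/77115) = 102175/107701 + 218867/77115 = 31451419892/8305362615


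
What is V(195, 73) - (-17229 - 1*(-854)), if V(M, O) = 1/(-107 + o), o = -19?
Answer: 2063249/126 ≈ 16375.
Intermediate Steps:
V(M, O) = -1/126 (V(M, O) = 1/(-107 - 19) = 1/(-126) = -1/126)
V(195, 73) - (-17229 - 1*(-854)) = -1/126 - (-17229 - 1*(-854)) = -1/126 - (-17229 + 854) = -1/126 - 1*(-16375) = -1/126 + 16375 = 2063249/126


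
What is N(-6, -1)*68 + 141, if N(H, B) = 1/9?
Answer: 1337/9 ≈ 148.56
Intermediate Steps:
N(H, B) = ⅑
N(-6, -1)*68 + 141 = (⅑)*68 + 141 = 68/9 + 141 = 1337/9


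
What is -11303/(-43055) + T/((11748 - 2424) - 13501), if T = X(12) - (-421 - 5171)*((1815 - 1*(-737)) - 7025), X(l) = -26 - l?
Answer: 1076984252601/179840735 ≈ 5988.5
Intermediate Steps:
T = -25013054 (T = (-26 - 1*12) - (-421 - 5171)*((1815 - 1*(-737)) - 7025) = (-26 - 12) - (-5592)*((1815 + 737) - 7025) = -38 - (-5592)*(2552 - 7025) = -38 - (-5592)*(-4473) = -38 - 1*25013016 = -38 - 25013016 = -25013054)
-11303/(-43055) + T/((11748 - 2424) - 13501) = -11303/(-43055) - 25013054/((11748 - 2424) - 13501) = -11303*(-1/43055) - 25013054/(9324 - 13501) = 11303/43055 - 25013054/(-4177) = 11303/43055 - 25013054*(-1/4177) = 11303/43055 + 25013054/4177 = 1076984252601/179840735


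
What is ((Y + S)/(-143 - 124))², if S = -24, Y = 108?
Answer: 784/7921 ≈ 0.098977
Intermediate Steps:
((Y + S)/(-143 - 124))² = ((108 - 24)/(-143 - 124))² = (84/(-267))² = (84*(-1/267))² = (-28/89)² = 784/7921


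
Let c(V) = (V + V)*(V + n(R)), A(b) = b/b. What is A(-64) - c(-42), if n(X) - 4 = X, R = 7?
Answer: -2603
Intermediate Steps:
A(b) = 1
n(X) = 4 + X
c(V) = 2*V*(11 + V) (c(V) = (V + V)*(V + (4 + 7)) = (2*V)*(V + 11) = (2*V)*(11 + V) = 2*V*(11 + V))
A(-64) - c(-42) = 1 - 2*(-42)*(11 - 42) = 1 - 2*(-42)*(-31) = 1 - 1*2604 = 1 - 2604 = -2603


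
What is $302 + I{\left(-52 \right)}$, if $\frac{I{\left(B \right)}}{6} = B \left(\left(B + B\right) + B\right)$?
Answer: $48974$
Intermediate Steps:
$I{\left(B \right)} = 18 B^{2}$ ($I{\left(B \right)} = 6 B \left(\left(B + B\right) + B\right) = 6 B \left(2 B + B\right) = 6 B 3 B = 6 \cdot 3 B^{2} = 18 B^{2}$)
$302 + I{\left(-52 \right)} = 302 + 18 \left(-52\right)^{2} = 302 + 18 \cdot 2704 = 302 + 48672 = 48974$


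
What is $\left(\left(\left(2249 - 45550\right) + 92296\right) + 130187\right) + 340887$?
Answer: $520069$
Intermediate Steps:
$\left(\left(\left(2249 - 45550\right) + 92296\right) + 130187\right) + 340887 = \left(\left(-43301 + 92296\right) + 130187\right) + 340887 = \left(48995 + 130187\right) + 340887 = 179182 + 340887 = 520069$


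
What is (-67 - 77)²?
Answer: 20736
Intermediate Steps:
(-67 - 77)² = (-144)² = 20736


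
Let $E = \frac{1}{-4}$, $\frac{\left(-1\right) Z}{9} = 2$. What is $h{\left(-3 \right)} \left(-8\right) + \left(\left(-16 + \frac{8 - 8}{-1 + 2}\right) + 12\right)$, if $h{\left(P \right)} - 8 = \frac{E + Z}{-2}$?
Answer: $-141$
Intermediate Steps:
$Z = -18$ ($Z = \left(-9\right) 2 = -18$)
$E = - \frac{1}{4} \approx -0.25$
$h{\left(P \right)} = \frac{137}{8}$ ($h{\left(P \right)} = 8 + \frac{- \frac{1}{4} - 18}{-2} = 8 - - \frac{73}{8} = 8 + \frac{73}{8} = \frac{137}{8}$)
$h{\left(-3 \right)} \left(-8\right) + \left(\left(-16 + \frac{8 - 8}{-1 + 2}\right) + 12\right) = \frac{137}{8} \left(-8\right) + \left(\left(-16 + \frac{8 - 8}{-1 + 2}\right) + 12\right) = -137 + \left(\left(-16 + \frac{0}{1}\right) + 12\right) = -137 + \left(\left(-16 + 0 \cdot 1\right) + 12\right) = -137 + \left(\left(-16 + 0\right) + 12\right) = -137 + \left(-16 + 12\right) = -137 - 4 = -141$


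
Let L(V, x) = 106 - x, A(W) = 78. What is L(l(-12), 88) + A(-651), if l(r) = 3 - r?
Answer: 96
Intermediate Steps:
L(l(-12), 88) + A(-651) = (106 - 1*88) + 78 = (106 - 88) + 78 = 18 + 78 = 96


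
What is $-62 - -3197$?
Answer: $3135$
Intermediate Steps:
$-62 - -3197 = -62 + 3197 = 3135$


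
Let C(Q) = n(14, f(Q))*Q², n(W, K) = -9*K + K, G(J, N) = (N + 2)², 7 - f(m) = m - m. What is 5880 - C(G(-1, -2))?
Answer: 5880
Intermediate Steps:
f(m) = 7 (f(m) = 7 - (m - m) = 7 - 1*0 = 7 + 0 = 7)
G(J, N) = (2 + N)²
n(W, K) = -8*K
C(Q) = -56*Q² (C(Q) = (-8*7)*Q² = -56*Q²)
5880 - C(G(-1, -2)) = 5880 - (-56)*((2 - 2)²)² = 5880 - (-56)*(0²)² = 5880 - (-56)*0² = 5880 - (-56)*0 = 5880 - 1*0 = 5880 + 0 = 5880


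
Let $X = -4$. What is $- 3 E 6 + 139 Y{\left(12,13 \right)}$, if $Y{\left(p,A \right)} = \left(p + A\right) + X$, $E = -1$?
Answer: $2937$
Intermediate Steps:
$Y{\left(p,A \right)} = -4 + A + p$ ($Y{\left(p,A \right)} = \left(p + A\right) - 4 = \left(A + p\right) - 4 = -4 + A + p$)
$- 3 E 6 + 139 Y{\left(12,13 \right)} = \left(-3\right) \left(-1\right) 6 + 139 \left(-4 + 13 + 12\right) = 3 \cdot 6 + 139 \cdot 21 = 18 + 2919 = 2937$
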